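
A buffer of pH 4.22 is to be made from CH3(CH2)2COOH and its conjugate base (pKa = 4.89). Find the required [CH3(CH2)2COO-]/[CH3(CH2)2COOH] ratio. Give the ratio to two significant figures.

pH = pKa + log(r) ⇒ log(r) = 4.22 − 4.89 = -0.67
r = [CH3(CH2)2COO-]/[CH3(CH2)2COOH] = 10^(-0.67) = 0.214

ratio = 0.21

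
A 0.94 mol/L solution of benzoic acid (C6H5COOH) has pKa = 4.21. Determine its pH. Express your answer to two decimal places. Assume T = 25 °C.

pH = 2.12

C6H5COOH ⇌ C6H5COO- + H+
Ka = 10^(−4.21) = 6.17 × 10^-5
From the ICE table, Ka = [H+]²/(0.94 − [H+]) = 6.17 × 10^-5.
Since Ka ≪ C₀, [H+] ≈ √(Ka·C₀) = 7.62 × 10^-3 M.
Check: 0.81% ionized — well under 5%, approximation valid.
pH = −log[H+] = −log(7.62 × 10^-3) = 2.12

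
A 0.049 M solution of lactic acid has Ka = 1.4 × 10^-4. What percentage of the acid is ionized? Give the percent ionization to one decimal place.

CH3CH(OH)COOH ⇌ CH3CH(OH)COO- + H+; let x = [H+] at equilibrium.
Solve x² + 0.00014x − 6.86e-06 = 0 → x = 2.55 × 10^-3 M
Fraction ionized = 2.55 × 10^-3 / 0.049 = 0.0520 → 5.2%

5.2%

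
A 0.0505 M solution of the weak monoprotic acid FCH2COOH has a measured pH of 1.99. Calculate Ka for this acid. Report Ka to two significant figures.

[H+] = 10^(-1.99) = 1.02 × 10^-2 M
At equilibrium [HA] = 0.0505 − 1.02 × 10^-2 = 4.03 × 10^-2 M
Ka = [H+][A-]/[HA] = (1.02 × 10^-2)² / 4.03 × 10^-2 = 2.6 × 10^-3

Ka = 2.6 × 10^-3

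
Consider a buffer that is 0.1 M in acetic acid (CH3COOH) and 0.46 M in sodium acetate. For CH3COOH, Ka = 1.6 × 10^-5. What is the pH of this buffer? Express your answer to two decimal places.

pH = 5.46

pKa = −log(1.6 × 10^-5) = 4.796
Using pH = pKa + log([base]/[acid]) with [base]/[acid] = 0.46/0.1:
pH = 4.796 + (+0.663) = 5.46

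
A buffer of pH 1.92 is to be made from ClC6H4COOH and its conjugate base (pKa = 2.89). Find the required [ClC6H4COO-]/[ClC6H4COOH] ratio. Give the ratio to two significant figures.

pH = pKa + log(r) ⇒ log(r) = 1.92 − 2.89 = -0.97
r = [ClC6H4COO-]/[ClC6H4COOH] = 10^(-0.97) = 0.107

ratio = 0.11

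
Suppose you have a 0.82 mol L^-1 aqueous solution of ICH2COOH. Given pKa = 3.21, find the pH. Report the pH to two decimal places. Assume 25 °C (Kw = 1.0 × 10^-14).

pH = 1.65

ICH2COOH ⇌ ICH2COO- + H+
Ka = 10^(−3.21) = 6.17 × 10^-4
Ka = [H+]²/(0.82 − [H+]) = 6.17 × 10^-4
Neglecting [H+] in the denominator: [H+] = √(6.17 × 10^-4 × 0.82) = 2.25 × 10^-2 M
pH = −log[H+] = −log(2.25 × 10^-2) = 1.65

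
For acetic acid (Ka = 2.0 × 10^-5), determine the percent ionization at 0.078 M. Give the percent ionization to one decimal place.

1.6%

CH3COOH ⇌ CH3COO- + H+; let x = [H+] at equilibrium.
x ≈ √(Ka·C₀) = √(2.0 × 10^-5 × 0.078) = 1.25 × 10^-3 M
Fraction ionized = 1.25 × 10^-3 / 0.078 = 0.0160 → 1.6%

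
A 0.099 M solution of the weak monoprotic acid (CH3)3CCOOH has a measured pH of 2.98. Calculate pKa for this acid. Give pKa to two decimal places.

pKa = 4.95

[H+] = 10^(-2.98) = 1.05 × 10^-3 M
At equilibrium [HA] = 0.099 − 1.05 × 10^-3 = 9.80 × 10^-2 M
Ka = [H+][A-]/[HA] = (1.05 × 10^-3)² / 9.80 × 10^-2 = 1.12 × 10^-5
pKa = -log(1.12 × 10^-5) = 4.95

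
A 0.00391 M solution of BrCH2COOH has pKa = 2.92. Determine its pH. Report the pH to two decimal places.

BrCH2COOH ⇌ BrCH2COO- + H+
Ka = 10^(−2.92) = 1.20 × 10^-3
Let x = [H+] at equilibrium. Ka = x²/(0.00391 − x).
x is not negligible relative to C₀; solve x² + 0.0012·x − 4.69e-06 = 0.
x = (−Ka + √(Ka² + 4·Ka·C₀))/2 = 1.65 × 10^-3 M
pH = −log[H+] = −log(1.65 × 10^-3) = 2.78

pH = 2.78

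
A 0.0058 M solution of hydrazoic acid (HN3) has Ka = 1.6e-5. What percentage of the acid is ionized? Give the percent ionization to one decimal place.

HN3 ⇌ N3- + H+; let x = [H+] at equilibrium.
Ka = x²/(C₀ − x); solving the quadratic gives x = 2.97 × 10^-4 M.
% ionization = x/C₀ × 100% = 2.97 × 10^-4/0.0058 × 100% = 5.1%

5.1%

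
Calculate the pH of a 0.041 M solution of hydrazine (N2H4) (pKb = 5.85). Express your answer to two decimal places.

N2H4 + H2O ⇌ N2H5+ + OH-
Kb = 10^(−5.85) = 1.41 × 10^-6
Kb = [OH-]²/(0.041 − [OH-]) = 1.41 × 10^-6
Assume [OH-] ≪ 0.041: [OH-] ≈ √(1.41 × 10^-6 × 0.041) = 2.40 × 10^-4 M
([OH-]/C₀ = 0.59% < 5%, so the approximation holds.)
pOH = 3.62, so pH = 14.00 − pOH = 10.38

pH = 10.38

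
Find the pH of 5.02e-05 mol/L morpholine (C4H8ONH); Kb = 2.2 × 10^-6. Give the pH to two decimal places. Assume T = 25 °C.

C4H8ONH + H2O ⇌ C4H8ONH2+ + OH-
From the ICE table, Kb = x²/(5.02e-05 − x) = 2.2 × 10^-6.
Here C₀/Kb ≈ 22.8, so the small-x approximation fails. Use the quadratic:
x = [−2.2e-06 + √(2.2e-06² + 4.42e-10)]/2 = 9.47 × 10^-6 M
pOH = 5.02, so pH = 14.00 − pOH = 8.98

pH = 8.98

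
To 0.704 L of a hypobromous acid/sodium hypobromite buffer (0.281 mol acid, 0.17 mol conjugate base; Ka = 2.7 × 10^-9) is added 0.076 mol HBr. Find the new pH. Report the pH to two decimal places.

pH = 7.99

Added H+ converts OBr- to HOBr: HOBr → 0.357 mol, OBr- → 0.094 mol.
pKa = −log(2.7 × 10^-9) = 8.569
Henderson–Hasselbalch with mole ratio 0.094/0.357: pH = 8.569 + (-0.580)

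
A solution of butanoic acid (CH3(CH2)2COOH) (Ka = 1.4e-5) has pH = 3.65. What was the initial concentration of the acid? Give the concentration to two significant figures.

[H+] = 10^(-3.65) = 2.24 × 10^-4 M = x
Ka = x²/(C₀ − x) ⇒ C₀ = x + x²/Ka
C₀ = 2.24 × 10^-4 + (2.24 × 10^-4)²/(1.4 × 10^-5) = 3.81 × 10^-3 M

C₀ = 3.8 × 10^-3 M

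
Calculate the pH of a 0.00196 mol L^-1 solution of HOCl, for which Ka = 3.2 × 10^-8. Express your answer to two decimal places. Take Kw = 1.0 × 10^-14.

HOCl ⇌ OCl- + H+
From the ICE table, Ka = x²/(0.00196 − x) = 3.2 × 10^-8.
Assume x ≪ 0.00196: x ≈ √(3.2 × 10^-8 × 0.00196) = 7.92 × 10^-6 M
pH = −log(7.92 × 10^-6) = 5.10

pH = 5.10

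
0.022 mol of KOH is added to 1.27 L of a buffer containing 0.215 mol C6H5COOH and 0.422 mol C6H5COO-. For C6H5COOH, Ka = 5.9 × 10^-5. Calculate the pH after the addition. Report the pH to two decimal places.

After neutralization: n(C6H5COOH) = 0.193 mol, n(C6H5COO-) = 0.444 mol.
pKa = −log(5.9 × 10^-5) = 4.229
pH = pKa + log([A⁻]/[HA]) = 4.229 + log(0.444/0.193) = 4.229 +0.362

pH = 4.59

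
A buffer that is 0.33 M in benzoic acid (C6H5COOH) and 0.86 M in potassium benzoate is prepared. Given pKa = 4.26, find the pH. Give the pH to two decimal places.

pH = 4.68

Using pH = pKa + log([base]/[acid]) with [base]/[acid] = 0.86/0.33:
pH = 4.26 + (+0.416) = 4.68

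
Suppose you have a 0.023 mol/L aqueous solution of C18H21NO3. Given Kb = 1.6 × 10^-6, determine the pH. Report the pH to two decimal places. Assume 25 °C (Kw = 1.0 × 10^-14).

pH = 10.28

C18H21NO3 + H2O ⇌ C18H22NO3+ + OH-
Kb = x²/(0.023 − x) = 1.6 × 10^-6
Assume x ≪ 0.023: x ≈ √(1.6 × 10^-6 × 0.023) = 1.92 × 10^-4 M
Check: 0.83% ionized — well under 5%, approximation valid.
pOH = 3.72, so pH = 14.00 − pOH = 10.28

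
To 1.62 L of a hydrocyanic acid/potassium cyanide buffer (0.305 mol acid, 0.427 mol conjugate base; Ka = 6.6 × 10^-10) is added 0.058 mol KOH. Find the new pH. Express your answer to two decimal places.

pH = 9.47

OH- converts HCN to CN-: HCN → 0.247 mol, CN- → 0.485 mol.
pKa = −log(6.6 × 10^-10) = 9.180
Henderson–Hasselbalch with mole ratio 0.485/0.247: pH = 9.180 + (+0.293)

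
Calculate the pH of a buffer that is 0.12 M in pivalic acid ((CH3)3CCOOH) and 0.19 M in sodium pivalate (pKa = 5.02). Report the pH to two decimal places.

Using pH = pKa + log([base]/[acid]) with [base]/[acid] = 0.19/0.12:
pH = 5.02 + (+0.200) = 5.22

pH = 5.22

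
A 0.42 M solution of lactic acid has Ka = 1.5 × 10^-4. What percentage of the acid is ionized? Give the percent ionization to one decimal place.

CH3CH(OH)COOH ⇌ CH3CH(OH)COO- + H+; let x = [H+] at equilibrium.
x ≈ √(Ka·C₀) = √(1.5 × 10^-4 × 0.42) = 7.94 × 10^-3 M
Fraction ionized = 7.94 × 10^-3 / 0.42 = 0.0189 → 1.9%

1.9%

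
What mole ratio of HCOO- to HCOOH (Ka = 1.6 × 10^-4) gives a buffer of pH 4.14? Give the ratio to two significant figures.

pKa = -log(1.6 × 10^-4) = 3.796
pH = pKa + log(r) ⇒ log(r) = 4.14 − 3.796 = +0.344
r = [HCOO-]/[HCOOH] = 10^(+0.344) = 2.21

ratio = 2.2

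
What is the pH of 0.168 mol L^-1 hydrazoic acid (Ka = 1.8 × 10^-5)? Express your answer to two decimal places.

HN3 ⇌ N3- + H+
Ka = [H+]²/(0.168 − [H+]) = 1.8 × 10^-5
Neglecting [H+] in the denominator: [H+] = √(1.8 × 10^-5 × 0.168) = 1.74 × 10^-3 M
Check: 1% ionized — well under 5%, approximation valid.
pH = −log(1.74 × 10^-3) = 2.76

pH = 2.76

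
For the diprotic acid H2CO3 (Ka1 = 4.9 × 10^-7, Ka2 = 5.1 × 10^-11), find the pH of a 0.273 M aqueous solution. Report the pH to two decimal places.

Since Ka1 ≫ Ka2, the first ionization dominates [H+].
Ka1 = x²/(0.273 − x) = 4.9 × 10^-7
x ≈ √(4.9 × 10^-7 × 0.273) = 3.66 × 10^-4 M
pH = −log(3.66 × 10^-4) = 3.44

pH = 3.44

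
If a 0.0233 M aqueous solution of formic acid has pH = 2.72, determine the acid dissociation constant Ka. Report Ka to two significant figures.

[H+] = 10^(-2.72) = 1.91 × 10^-3 M
At equilibrium [HA] = 0.0233 − 1.91 × 10^-3 = 2.14 × 10^-2 M
Ka = [H+][A-]/[HA] = (1.91 × 10^-3)² / 2.14 × 10^-2 = 1.7 × 10^-4

Ka = 1.7 × 10^-4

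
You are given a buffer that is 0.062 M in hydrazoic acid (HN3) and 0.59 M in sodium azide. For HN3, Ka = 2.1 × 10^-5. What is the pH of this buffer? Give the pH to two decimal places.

pKa = −log(2.1 × 10^-5) = 4.678
pH = pKa + log([A⁻]/[HA]) = 4.678 + log(0.59/0.062)
pH = 4.678 + (+0.978) = 5.66

pH = 5.66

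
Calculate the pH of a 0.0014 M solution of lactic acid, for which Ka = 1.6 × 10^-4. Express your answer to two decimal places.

CH3CH(OH)COOH ⇌ CH3CH(OH)COO- + H+
Ka = x²/(0.0014 − x) = 1.6 × 10^-4
Here C₀/Ka ≈ 8.75, so the small-x approximation fails. Use the quadratic:
x = (−Ka + √(Ka² + 4·Ka·C₀))/2 = 4.00 × 10^-4 M
pH = −log(4.00 × 10^-4) = 3.40

pH = 3.40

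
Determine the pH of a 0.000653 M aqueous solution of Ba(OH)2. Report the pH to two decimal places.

Ba(OH)2 is a strong base (each formula unit releases 2 OH-); [OH-] = 0.00131 M.
pOH = -log(0.00131) = 2.88
pH = 14.00 - 2.88 = 11.12

pH = 11.12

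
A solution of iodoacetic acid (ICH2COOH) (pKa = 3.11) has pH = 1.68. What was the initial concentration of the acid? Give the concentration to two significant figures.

C₀ = 5.8 × 10^-1 M

[H+] = 10^(-1.68) = 2.09 × 10^-2 M = x
Ka = 10^(−3.11) = 7.76 × 10^-4
Ka = x²/(C₀ − x) ⇒ C₀ = x + x²/Ka
C₀ = 2.09 × 10^-2 + (2.09 × 10^-2)²/(7.76 × 10^-4) = 5.84 × 10^-1 M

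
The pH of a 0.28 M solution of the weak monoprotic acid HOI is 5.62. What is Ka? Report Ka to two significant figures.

[H+] = 10^(-5.62) = 2.40 × 10^-6 M
At equilibrium [HA] = 0.28 − 2.40 × 10^-6 = 2.80 × 10^-1 M
Ka = [H+][A-]/[HA] = (2.40 × 10^-6)² / 2.80 × 10^-1 = 2.1 × 10^-11

Ka = 2.1 × 10^-11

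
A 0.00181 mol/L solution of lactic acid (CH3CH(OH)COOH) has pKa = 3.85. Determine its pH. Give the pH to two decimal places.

pH = 3.36

CH3CH(OH)COOH ⇌ CH3CH(OH)COO- + H+
Ka = 10^(−3.85) = 1.41 × 10^-4
From the ICE table, Ka = [H+]²/(0.00181 − [H+]) = 1.41 × 10^-4.
The 5% rule fails; solving [H+]² + Ka·[H+] − Ka·C₀ = 0 exactly:
[H+] = [−0.000141 + √(0.000141² + 1.02e-06)]/2 = 4.40 × 10^-4 M
pH = −log[H+] = −log(4.40 × 10^-4) = 3.36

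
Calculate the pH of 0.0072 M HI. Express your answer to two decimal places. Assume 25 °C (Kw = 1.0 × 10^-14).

pH = 2.14

HI is a strong acid and dissociates completely, so [H+] = 0.0072 M.
pH = -log(0.0072) = 2.14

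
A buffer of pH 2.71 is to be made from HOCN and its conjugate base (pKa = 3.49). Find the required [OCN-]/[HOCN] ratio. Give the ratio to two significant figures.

ratio = 0.17

pH = pKa + log(r) ⇒ log(r) = 2.71 − 3.49 = -0.78
r = [OCN-]/[HOCN] = 10^(-0.78) = 0.166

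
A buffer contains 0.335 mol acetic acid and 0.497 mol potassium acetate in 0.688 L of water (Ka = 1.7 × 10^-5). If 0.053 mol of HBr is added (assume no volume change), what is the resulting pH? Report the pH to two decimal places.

Added H+ converts CH3COO- to CH3COOH: CH3COOH → 0.388 mol, CH3COO- → 0.444 mol.
pKa = −log(1.7 × 10^-5) = 4.770
Henderson–Hasselbalch with mole ratio 0.444/0.388: pH = 4.770 + (+0.059)

pH = 4.83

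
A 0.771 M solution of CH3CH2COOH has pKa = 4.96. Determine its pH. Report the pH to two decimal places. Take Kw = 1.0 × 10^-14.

CH3CH2COOH ⇌ CH3CH2COO- + H+
Ka = 10^(−4.96) = 1.10 × 10^-5
Ka = x²/(0.771 − x) = 1.10 × 10^-5
Neglecting x in the denominator: x = √(1.10 × 10^-5 × 0.771) = 2.91 × 10^-3 M
pH = −log(2.91 × 10^-3) = 2.54

pH = 2.54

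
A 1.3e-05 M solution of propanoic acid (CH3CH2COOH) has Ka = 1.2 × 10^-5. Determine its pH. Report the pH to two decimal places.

pH = 5.10

CH3CH2COOH ⇌ CH3CH2COO- + H+
From the ICE table, Ka = [H+]²/(1.3e-05 − [H+]) = 1.2 × 10^-5.
[H+] is not negligible relative to C₀; solve [H+]² + 1.2e-05·[H+] − 1.56e-10 = 0.
[H+] = (−Ka + √(Ka² + 4·Ka·C₀))/2 = 7.86 × 10^-6 M
pH = −log(7.86 × 10^-6) = 5.10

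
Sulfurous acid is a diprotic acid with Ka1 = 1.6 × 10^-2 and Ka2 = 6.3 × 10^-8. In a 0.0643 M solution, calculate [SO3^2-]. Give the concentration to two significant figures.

First ionization gives [H+] ≈ [HSO3-] = 2.51 × 10^-2 M.
Second step: Ka2 = [H+][SO3^2-]/[HSO3-] ≈ [SO3^2-] (since [H+] ≈ [HSO3-]).
So [SO3^2-] ≈ Ka2.

6.3 × 10^-8 M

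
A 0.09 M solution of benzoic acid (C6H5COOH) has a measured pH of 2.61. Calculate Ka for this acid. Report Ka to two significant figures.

Ka = 6.9 × 10^-5

[H+] = 10^(-2.61) = 2.45 × 10^-3 M
At equilibrium [HA] = 0.09 − 2.45 × 10^-3 = 8.76 × 10^-2 M
Ka = [H+][A-]/[HA] = (2.45 × 10^-3)² / 8.76 × 10^-2 = 6.9 × 10^-5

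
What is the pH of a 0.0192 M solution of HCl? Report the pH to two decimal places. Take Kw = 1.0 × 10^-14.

pH = 1.72

HCl is a strong acid and dissociates completely, so [H+] = 0.0192 M.
pH = -log(0.0192) = 1.72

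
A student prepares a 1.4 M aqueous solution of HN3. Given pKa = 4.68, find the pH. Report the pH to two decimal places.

HN3 ⇌ N3- + H+
Ka = 10^(−4.68) = 2.09 × 10^-5
Ka = [H+]²/(1.4 − [H+]) = 2.09 × 10^-5
Neglecting [H+] in the denominator: [H+] = √(2.09 × 10^-5 × 1.4) = 5.41 × 10^-3 M
([H+]/C₀ = 0.39% < 5%, so the approximation holds.)
pH = −log(5.41 × 10^-3) = 2.27

pH = 2.27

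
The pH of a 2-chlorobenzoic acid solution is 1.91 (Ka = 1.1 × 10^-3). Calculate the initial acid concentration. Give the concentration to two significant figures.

[H+] = 10^(-1.91) = 1.23 × 10^-2 M = x
Ka = x²/(C₀ − x) ⇒ C₀ = x + x²/Ka
C₀ = 1.23 × 10^-2 + (1.23 × 10^-2)²/(1.1 × 10^-3) = 1.50 × 10^-1 M

C₀ = 1.5 × 10^-1 M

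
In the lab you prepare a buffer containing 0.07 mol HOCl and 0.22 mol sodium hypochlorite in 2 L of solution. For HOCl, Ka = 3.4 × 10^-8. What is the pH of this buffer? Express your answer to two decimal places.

pH = 7.97

pKa = −log(3.4 × 10^-8) = 7.469
Henderson–Hasselbalch: pH = pKa + log([OCl-]/[HOCl]) = 7.469 + log(0.22/0.07)
pH = 7.469 + (+0.497) = 7.97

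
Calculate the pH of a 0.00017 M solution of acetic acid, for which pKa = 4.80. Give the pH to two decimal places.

CH3COOH ⇌ CH3COO- + H+
Ka = 10^(−4.80) = 1.58 × 10^-5
Ka = [H+]²/(0.00017 − [H+]) = 1.58 × 10^-5
Here C₀/Ka ≈ 10.8, so the small-[H+] approximation fails. Use the quadratic:
[H+] = [−1.58e-05 + √(1.58e-05² + 1.07e-08)]/2 = 4.45 × 10^-5 M
pH = −log[H+] = −log(4.45 × 10^-5) = 4.35

pH = 4.35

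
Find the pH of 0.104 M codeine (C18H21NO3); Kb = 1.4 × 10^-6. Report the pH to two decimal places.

pH = 10.58

C18H21NO3 + H2O ⇌ C18H22NO3+ + OH-
From the ICE table, Kb = [OH-]²/(0.104 − [OH-]) = 1.4 × 10^-6.
Assume [OH-] ≪ 0.104: [OH-] ≈ √(1.4 × 10^-6 × 0.104) = 3.82 × 10^-4 M
Check: 0.37% ionized — well under 5%, approximation valid.
pOH = −log(3.82 × 10^-4) = 3.42; pH = 14.00 − 3.42 = 10.58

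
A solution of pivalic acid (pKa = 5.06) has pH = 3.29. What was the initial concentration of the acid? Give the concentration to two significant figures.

C₀ = 3.1 × 10^-2 M

[H+] = 10^(-3.29) = 5.13 × 10^-4 M = x
Ka = 10^(−5.06) = 8.71 × 10^-6
Ka = x²/(C₀ − x) ⇒ C₀ = x + x²/Ka
C₀ = 5.13 × 10^-4 + (5.13 × 10^-4)²/(8.71 × 10^-6) = 3.07 × 10^-2 M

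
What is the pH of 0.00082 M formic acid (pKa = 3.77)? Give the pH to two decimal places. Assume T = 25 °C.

pH = 3.53

HCOOH ⇌ HCOO- + H+
Ka = 10^(−3.77) = 1.70 × 10^-4
Ka = [H+]²/(0.00082 − [H+]) = 1.70 × 10^-4
[H+] is not negligible relative to C₀; solve [H+]² + 0.00017·[H+] − 1.39e-07 = 0.
[H+] = (−Ka + √(Ka² + 4·Ka·C₀))/2 = 2.98 × 10^-4 M
pH = −log(2.98 × 10^-4) = 3.53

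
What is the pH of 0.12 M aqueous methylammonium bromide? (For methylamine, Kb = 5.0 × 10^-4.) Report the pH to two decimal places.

CH3NH3+ is the conjugate acid of the weak base CH3NH2.
Ka = Kw/Kb = 1.0×10^-14 / 5.0 × 10^-4 = 2.00 × 10^-11
From the ICE table, Ka = [H+]²/(0.12 − [H+]) = 2.00 × 10^-11.
Since Ka ≪ C₀, [H+] ≈ √(Ka·C₀) = 1.55 × 10^-6 M.
([H+]/C₀ = 0.0013% < 5%, so the approximation holds.)
pH = −log[H+] = −log(1.55 × 10^-6) = 5.81

pH = 5.81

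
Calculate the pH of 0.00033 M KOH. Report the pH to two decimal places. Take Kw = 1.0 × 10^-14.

pH = 10.52

KOH is a strong base; [OH-] = 0.00033 M.
pOH = -log(0.00033) = 3.48
pH = 14.00 - 3.48 = 10.52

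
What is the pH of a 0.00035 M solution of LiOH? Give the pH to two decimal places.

LiOH is a strong base; [OH-] = 0.00035 M.
pOH = -log(0.00035) = 3.46
pH = 14.00 - 3.46 = 10.54

pH = 10.54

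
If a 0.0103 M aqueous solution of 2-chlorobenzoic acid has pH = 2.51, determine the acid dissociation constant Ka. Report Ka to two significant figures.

[H+] = 10^(-2.51) = 3.09 × 10^-3 M
At equilibrium [HA] = 0.0103 − 3.09 × 10^-3 = 7.21 × 10^-3 M
Ka = [H+][A-]/[HA] = (3.09 × 10^-3)² / 7.21 × 10^-3 = 1.3 × 10^-3

Ka = 1.3 × 10^-3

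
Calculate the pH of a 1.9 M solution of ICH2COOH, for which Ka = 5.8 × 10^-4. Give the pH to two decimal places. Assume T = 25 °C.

pH = 1.48

ICH2COOH ⇌ ICH2COO- + H+
From the ICE table, Ka = [H+]²/(1.9 − [H+]) = 5.8 × 10^-4.
Neglecting [H+] in the denominator: [H+] = √(5.8 × 10^-4 × 1.9) = 3.32 × 10^-2 M
Check: 1.7% ionized — well under 5%, approximation valid.
pH = −log(3.32 × 10^-2) = 1.48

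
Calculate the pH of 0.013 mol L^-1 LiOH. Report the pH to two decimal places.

pH = 12.11

LiOH is a strong base; [OH-] = 0.013 M.
pOH = -log(0.013) = 1.89
pH = 14.00 - 1.89 = 12.11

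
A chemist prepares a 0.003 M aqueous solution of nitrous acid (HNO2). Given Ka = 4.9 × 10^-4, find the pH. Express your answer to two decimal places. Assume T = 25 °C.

pH = 3.00

HNO2 ⇌ NO2- + H+
Ka = [H+]²/(0.003 − [H+]) = 4.9 × 10^-4
Here C₀/Ka ≈ 6.12, so the small-[H+] approximation fails. Use the quadratic:
[H+] = [−0.00049 + √(0.00049² + 5.88e-06)]/2 = 9.92 × 10^-4 M
pH = −log(9.92 × 10^-4) = 3.00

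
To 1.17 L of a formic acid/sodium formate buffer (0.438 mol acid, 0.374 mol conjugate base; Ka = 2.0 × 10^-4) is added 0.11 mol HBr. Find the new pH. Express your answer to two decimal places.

After neutralization: n(HCOOH) = 0.548 mol, n(HCOO-) = 0.264 mol.
pKa = −log(2.0 × 10^-4) = 3.699
Henderson–Hasselbalch with mole ratio 0.264/0.548: pH = 3.699 + (-0.317)

pH = 3.38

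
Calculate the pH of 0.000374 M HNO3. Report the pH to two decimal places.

pH = 3.43

HNO3 is a strong acid and dissociates completely, so [H+] = 0.000374 M.
pH = -log(0.000374) = 3.43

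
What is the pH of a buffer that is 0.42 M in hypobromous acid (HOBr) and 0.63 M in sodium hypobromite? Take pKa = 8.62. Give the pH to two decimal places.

pH = 8.80

pH = pKa + log([A⁻]/[HA]) = 8.62 + log(0.63/0.42)
pH = 8.62 + (+0.176) = 8.80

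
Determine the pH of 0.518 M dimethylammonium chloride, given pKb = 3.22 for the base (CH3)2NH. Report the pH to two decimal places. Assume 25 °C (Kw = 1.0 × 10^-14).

(CH3)2NH2+ is the conjugate acid of the weak base (CH3)2NH.
Kb = 10^(−3.22) = 6.03 × 10^-4
Ka = Kw/Kb = 1.0×10^-14 / 6.03 × 10^-4 = 1.66 × 10^-11
From the ICE table, Ka = x²/(0.518 − x) = 1.66 × 10^-11.
Assume x ≪ 0.518: x ≈ √(1.66 × 10^-11 × 0.518) = 2.93 × 10^-6 M
Check: 0.00057% ionized — well under 5%, approximation valid.
pH = −log[H+] = −log(2.93 × 10^-6) = 5.53

pH = 5.53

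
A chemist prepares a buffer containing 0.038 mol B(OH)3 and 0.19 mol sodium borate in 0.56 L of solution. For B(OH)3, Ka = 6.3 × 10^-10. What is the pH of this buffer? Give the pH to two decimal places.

pKa = −log(6.3 × 10^-10) = 9.201
Henderson–Hasselbalch: pH = pKa + log([B(OH)4-]/[B(OH)3]) = 9.201 + log(0.19/0.038)
pH = 9.201 + (+0.699) = 9.90

pH = 9.90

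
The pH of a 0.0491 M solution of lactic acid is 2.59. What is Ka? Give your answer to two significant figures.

Ka = 1.4 × 10^-4

[H+] = 10^(-2.59) = 2.57 × 10^-3 M
At equilibrium [HA] = 0.0491 − 2.57 × 10^-3 = 4.65 × 10^-2 M
Ka = [H+][A-]/[HA] = (2.57 × 10^-3)² / 4.65 × 10^-2 = 1.4 × 10^-4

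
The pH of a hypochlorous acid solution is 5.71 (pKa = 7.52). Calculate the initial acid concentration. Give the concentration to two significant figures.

[H+] = 10^(-5.71) = 1.95 × 10^-6 M = x
Ka = 10^(−7.52) = 3.02 × 10^-8
Ka = x²/(C₀ − x) ⇒ C₀ = x + x²/Ka
C₀ = 1.95 × 10^-6 + (1.95 × 10^-6)²/(3.02 × 10^-8) = 1.28 × 10^-4 M

C₀ = 1.3 × 10^-4 M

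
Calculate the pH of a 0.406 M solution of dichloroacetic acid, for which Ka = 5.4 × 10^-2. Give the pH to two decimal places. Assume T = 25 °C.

pH = 0.91

Cl2CHCOOH ⇌ Cl2CHCOO- + H+
Ka = x²/(0.406 − x) = 5.4 × 10^-2
The 5% rule fails; solving x² + Ka·x − Ka·C₀ = 0 exactly:
x = (−Ka + √(Ka² + 4·Ka·C₀))/2 = 1.24 × 10^-1 M
pH = −log(1.24 × 10^-1) = 0.91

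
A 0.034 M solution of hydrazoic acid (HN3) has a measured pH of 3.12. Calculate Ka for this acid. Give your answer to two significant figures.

Ka = 1.7 × 10^-5

[H+] = 10^(-3.12) = 7.59 × 10^-4 M
At equilibrium [HA] = 0.034 − 7.59 × 10^-4 = 3.32 × 10^-2 M
Ka = [H+][A-]/[HA] = (7.59 × 10^-4)² / 3.32 × 10^-2 = 1.7 × 10^-5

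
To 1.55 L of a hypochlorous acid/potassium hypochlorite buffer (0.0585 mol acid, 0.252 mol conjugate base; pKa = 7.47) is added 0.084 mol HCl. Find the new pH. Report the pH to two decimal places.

pH = 7.54

Added H+ converts OCl- to HOCl: HOCl → 0.143 mol, OCl- → 0.168 mol.
Henderson–Hasselbalch with mole ratio 0.168/0.143: pH = 7.47 + (+0.070)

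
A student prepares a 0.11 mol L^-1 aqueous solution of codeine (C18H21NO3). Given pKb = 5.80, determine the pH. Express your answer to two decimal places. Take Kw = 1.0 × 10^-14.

C18H21NO3 + H2O ⇌ C18H22NO3+ + OH-
Kb = 10^(−5.80) = 1.58 × 10^-6
From the ICE table, Kb = [OH-]²/(0.11 − [OH-]) = 1.58 × 10^-6.
Assume [OH-] ≪ 0.11: [OH-] ≈ √(1.58 × 10^-6 × 0.11) = 4.17 × 10^-4 M
pOH = −log(4.17 × 10^-4) = 3.38; pH = 14.00 − 3.38 = 10.62

pH = 10.62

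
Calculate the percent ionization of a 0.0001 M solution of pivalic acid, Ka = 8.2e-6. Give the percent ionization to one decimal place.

24.8%

(CH3)3CCOOH ⇌ (CH3)3CCOO- + H+; let x = [H+] at equilibrium.
Ka = x²/(C₀ − x); solving the quadratic gives x = 2.48 × 10^-5 M.
Fraction ionized = 2.48 × 10^-5 / 0.0001 = 0.2480 → 24.8%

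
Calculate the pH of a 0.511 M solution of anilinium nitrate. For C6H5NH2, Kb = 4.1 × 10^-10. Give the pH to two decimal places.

pH = 2.45

C6H5NH3+ is the conjugate acid of the weak base C6H5NH2.
Ka = Kw/Kb = 1.0×10^-14 / 4.1 × 10^-10 = 2.44 × 10^-5
From the ICE table, Ka = [H+]²/(0.511 − [H+]) = 2.44 × 10^-5.
Since Ka ≪ C₀, [H+] ≈ √(Ka·C₀) = 3.53 × 10^-3 M.
Check: 0.69% ionized — well under 5%, approximation valid.
pH = −log[H+] = −log(3.53 × 10^-3) = 2.45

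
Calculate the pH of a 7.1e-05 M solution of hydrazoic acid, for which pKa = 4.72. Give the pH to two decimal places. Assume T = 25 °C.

HN3 ⇌ N3- + H+
Ka = 10^(−4.72) = 1.91 × 10^-5
Let x = [H+] at equilibrium. Ka = x²/(7.1e-05 − x).
The 5% rule fails; solving x² + Ka·x − Ka·C₀ = 0 exactly:
x = [−1.91e-05 + √(1.91e-05² + 5.42e-09)]/2 = 2.85 × 10^-5 M
pH = −log[H+] = −log(2.85 × 10^-5) = 4.55

pH = 4.55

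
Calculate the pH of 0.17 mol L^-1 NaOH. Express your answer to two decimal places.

pH = 13.23

NaOH is a strong base; [OH-] = 0.17 M.
pOH = -log(0.17) = 0.77
pH = 14.00 - 0.77 = 13.23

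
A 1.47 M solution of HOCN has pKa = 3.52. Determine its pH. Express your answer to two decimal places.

HOCN ⇌ OCN- + H+
Ka = 10^(−3.52) = 3.02 × 10^-4
Ka = x²/(1.47 − x) = 3.02 × 10^-4
Since Ka ≪ C₀, x ≈ √(Ka·C₀) = 2.11 × 10^-2 M.
pH = −log(2.11 × 10^-2) = 1.68

pH = 1.68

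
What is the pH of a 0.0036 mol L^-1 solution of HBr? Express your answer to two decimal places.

HBr is a strong acid and dissociates completely, so [H+] = 0.0036 M.
pH = -log(0.0036) = 2.44

pH = 2.44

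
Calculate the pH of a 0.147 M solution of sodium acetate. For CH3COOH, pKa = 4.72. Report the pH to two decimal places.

pH = 8.94

CH3COO- is the conjugate base of the weak acid CH3COOH.
Ka = 10^(−4.72) = 1.91 × 10^-5
Kb = Kw/Ka = 1.0×10^-14 / 1.91 × 10^-5 = 5.24 × 10^-10
Kb = x²/(0.147 − x) = 5.24 × 10^-10
Assume x ≪ 0.147: x ≈ √(5.24 × 10^-10 × 0.147) = 8.78 × 10^-6 M
Check: 0.006% ionized — well under 5%, approximation valid.
pOH = −log(8.78 × 10^-6) = 5.06; pH = 14.00 − 5.06 = 8.94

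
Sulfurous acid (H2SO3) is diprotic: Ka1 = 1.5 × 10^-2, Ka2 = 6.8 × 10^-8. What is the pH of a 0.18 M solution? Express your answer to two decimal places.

Ka1 ≫ Ka2, so treat the first dissociation as the only significant source of H+.
Ka1 = x²/(0.18 − x) = 1.5 × 10^-2
Solving the quadratic: x = (−Ka1 + √(Ka1² + 4·Ka1·C₀))/2 = 4.50 × 10^-2 M
pH = −log(4.50 × 10^-2) = 1.35

pH = 1.35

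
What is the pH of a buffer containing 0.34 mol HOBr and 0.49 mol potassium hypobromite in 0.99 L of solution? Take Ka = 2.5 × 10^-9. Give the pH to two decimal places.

pKa = −log(2.5 × 10^-9) = 8.602
pH = pKa + log([A⁻]/[HA]) = 8.602 + log(0.49/0.34)
pH = 8.602 + (+0.159) = 8.76

pH = 8.76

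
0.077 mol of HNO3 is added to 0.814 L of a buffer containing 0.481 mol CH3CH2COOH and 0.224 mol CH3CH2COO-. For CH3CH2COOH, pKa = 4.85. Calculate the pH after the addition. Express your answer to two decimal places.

pH = 4.27

Added H+ converts CH3CH2COO- to CH3CH2COOH: CH3CH2COOH → 0.558 mol, CH3CH2COO- → 0.147 mol.
Henderson–Hasselbalch with mole ratio 0.147/0.558: pH = 4.85 + (-0.579)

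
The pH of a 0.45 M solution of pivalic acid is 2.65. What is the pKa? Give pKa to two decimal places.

[H+] = 10^(-2.65) = 2.24 × 10^-3 M
At equilibrium [HA] = 0.45 − 2.24 × 10^-3 = 4.48 × 10^-1 M
Ka = [H+][A-]/[HA] = (2.24 × 10^-3)² / 4.48 × 10^-1 = 1.12 × 10^-5
pKa = -log(1.12 × 10^-5) = 4.95

pKa = 4.95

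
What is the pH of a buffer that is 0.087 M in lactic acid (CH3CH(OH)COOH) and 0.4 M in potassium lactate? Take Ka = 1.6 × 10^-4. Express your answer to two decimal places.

pH = 4.46

pKa = −log(1.6 × 10^-4) = 3.796
pH = pKa + log([A⁻]/[HA]) = 3.796 + log(0.4/0.087)
pH = 3.796 + (+0.663) = 4.46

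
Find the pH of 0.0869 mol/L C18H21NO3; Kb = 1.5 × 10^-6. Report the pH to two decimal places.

C18H21NO3 + H2O ⇌ C18H22NO3+ + OH-
Let x = [OH-] at equilibrium. Kb = x²/(0.0869 − x).
Since Kb ≪ C₀, x ≈ √(Kb·C₀) = 3.61 × 10^-4 M.
(x/C₀ = 0.42% < 5%, so the approximation holds.)
pOH = 3.44, so pH = 14.00 − pOH = 10.56

pH = 10.56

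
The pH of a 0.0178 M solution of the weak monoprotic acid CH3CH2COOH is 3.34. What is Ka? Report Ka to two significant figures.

Ka = 1.2 × 10^-5

[H+] = 10^(-3.34) = 4.57 × 10^-4 M
At equilibrium [HA] = 0.0178 − 4.57 × 10^-4 = 1.73 × 10^-2 M
Ka = [H+][A-]/[HA] = (4.57 × 10^-4)² / 1.73 × 10^-2 = 1.2 × 10^-5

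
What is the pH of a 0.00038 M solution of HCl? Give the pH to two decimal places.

pH = 3.42

HCl is a strong acid and dissociates completely, so [H+] = 0.00038 M.
pH = -log(0.00038) = 3.42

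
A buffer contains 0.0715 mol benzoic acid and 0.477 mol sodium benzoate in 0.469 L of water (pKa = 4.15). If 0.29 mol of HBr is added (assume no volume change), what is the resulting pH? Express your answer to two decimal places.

pH = 3.86

After neutralization: n(C6H5COOH) = 0.361 mol, n(C6H5COO-) = 0.187 mol.
Henderson–Hasselbalch with mole ratio 0.187/0.361: pH = 4.15 + (-0.286)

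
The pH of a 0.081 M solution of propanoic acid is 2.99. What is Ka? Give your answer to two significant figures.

[H+] = 10^(-2.99) = 1.02 × 10^-3 M
At equilibrium [HA] = 0.081 − 1.02 × 10^-3 = 8.00 × 10^-2 M
Ka = [H+][A-]/[HA] = (1.02 × 10^-3)² / 8.00 × 10^-2 = 1.3 × 10^-5

Ka = 1.3 × 10^-5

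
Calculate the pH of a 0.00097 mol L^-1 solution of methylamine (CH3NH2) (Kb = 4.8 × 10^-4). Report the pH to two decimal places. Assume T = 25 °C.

CH3NH2 + H2O ⇌ CH3NH3+ + OH-
Kb = x²/(0.00097 − x) = 4.8 × 10^-4
x is not negligible relative to C₀; solve x² + 0.00048·x − 4.66e-07 = 0.
x = (−Kb + √(Kb² + 4·Kb·C₀))/2 = 4.83 × 10^-4 M
pOH = −log(4.83 × 10^-4) = 3.32; pH = 14.00 − 3.32 = 10.68

pH = 10.68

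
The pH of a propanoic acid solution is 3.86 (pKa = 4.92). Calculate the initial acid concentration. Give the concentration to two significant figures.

[H+] = 10^(-3.86) = 1.38 × 10^-4 M = x
Ka = 10^(−4.92) = 1.20 × 10^-5
Ka = x²/(C₀ − x) ⇒ C₀ = x + x²/Ka
C₀ = 1.38 × 10^-4 + (1.38 × 10^-4)²/(1.20 × 10^-5) = 1.72 × 10^-3 M

C₀ = 1.7 × 10^-3 M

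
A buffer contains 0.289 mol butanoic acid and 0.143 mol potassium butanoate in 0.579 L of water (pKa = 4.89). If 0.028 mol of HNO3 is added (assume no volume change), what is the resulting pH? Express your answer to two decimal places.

pH = 4.45

Added H+ converts CH3(CH2)2COO- to CH3(CH2)2COOH: CH3(CH2)2COOH → 0.317 mol, CH3(CH2)2COO- → 0.115 mol.
Henderson–Hasselbalch with mole ratio 0.115/0.317: pH = 4.89 + (-0.440)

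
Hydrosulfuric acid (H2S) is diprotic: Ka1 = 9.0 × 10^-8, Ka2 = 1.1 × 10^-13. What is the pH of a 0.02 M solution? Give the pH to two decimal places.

Ka1 ≫ Ka2, so treat the first dissociation as the only significant source of H+.
Ka1 = x²/(0.02 − x) = 9.0 × 10^-8
x ≈ √(9.0 × 10^-8 × 0.02) = 4.24 × 10^-5 M
pH = −log(4.24 × 10^-5) = 4.37

pH = 4.37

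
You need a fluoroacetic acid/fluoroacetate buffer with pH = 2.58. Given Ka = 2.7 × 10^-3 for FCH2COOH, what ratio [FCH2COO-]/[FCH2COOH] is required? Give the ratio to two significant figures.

pKa = -log(2.7 × 10^-3) = 2.569
pH = pKa + log(r) ⇒ log(r) = 2.58 − 2.569 = +0.011
r = [FCH2COO-]/[FCH2COOH] = 10^(+0.011) = 1.03

ratio = 1.0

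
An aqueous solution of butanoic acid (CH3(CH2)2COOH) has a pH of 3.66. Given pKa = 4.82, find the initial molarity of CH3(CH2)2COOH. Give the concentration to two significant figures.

C₀ = 3.4 × 10^-3 M

[H+] = 10^(-3.66) = 2.19 × 10^-4 M = x
Ka = 10^(−4.82) = 1.51 × 10^-5
Ka = x²/(C₀ − x) ⇒ C₀ = x + x²/Ka
C₀ = 2.19 × 10^-4 + (2.19 × 10^-4)²/(1.51 × 10^-5) = 3.40 × 10^-3 M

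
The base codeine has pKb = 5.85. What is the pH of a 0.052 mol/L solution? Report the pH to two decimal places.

C18H21NO3 + H2O ⇌ C18H22NO3+ + OH-
Kb = 10^(−5.85) = 1.41 × 10^-6
From the ICE table, Kb = x²/(0.052 − x) = 1.41 × 10^-6.
Since Kb ≪ C₀, x ≈ √(Kb·C₀) = 2.71 × 10^-4 M.
(x/C₀ = 0.52% < 5%, so the approximation holds.)
pOH = −log(2.71 × 10^-4) = 3.57; pH = 14.00 − 3.57 = 10.43

pH = 10.43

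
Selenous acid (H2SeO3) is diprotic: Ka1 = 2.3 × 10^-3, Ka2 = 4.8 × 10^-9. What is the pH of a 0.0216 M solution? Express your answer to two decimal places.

pH = 2.22

Since Ka1 ≫ Ka2, the first ionization dominates [H+].
Ka1 = x²/(0.0216 − x) = 2.3 × 10^-3
Solving the quadratic: x = (−Ka1 + √(Ka1² + 4·Ka1·C₀))/2 = 5.99 × 10^-3 M
pH = −log(5.99 × 10^-3) = 2.22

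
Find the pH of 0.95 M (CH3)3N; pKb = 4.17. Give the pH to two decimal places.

pH = 11.90

(CH3)3N + H2O ⇌ (CH3)3NH+ + OH-
Kb = 10^(−4.17) = 6.76 × 10^-5
Kb = x²/(0.95 − x) = 6.76 × 10^-5
Assume x ≪ 0.95: x ≈ √(6.76 × 10^-5 × 0.95) = 8.01 × 10^-3 M
Check: 0.84% ionized — well under 5%, approximation valid.
pOH = −log(8.01 × 10^-3) = 2.10; pH = 14.00 − 2.10 = 11.90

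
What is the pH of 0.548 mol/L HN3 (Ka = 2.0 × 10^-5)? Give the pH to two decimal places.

pH = 2.48

HN3 ⇌ N3- + H+
Ka = x²/(0.548 − x) = 2.0 × 10^-5
Since Ka ≪ C₀, x ≈ √(Ka·C₀) = 3.31 × 10^-3 M.
pH = −log(3.31 × 10^-3) = 2.48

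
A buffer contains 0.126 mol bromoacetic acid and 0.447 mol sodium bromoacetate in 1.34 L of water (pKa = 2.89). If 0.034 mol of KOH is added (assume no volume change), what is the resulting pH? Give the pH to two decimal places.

pH = 3.61

After neutralization: n(BrCH2COOH) = 0.092 mol, n(BrCH2COO-) = 0.481 mol.
Henderson–Hasselbalch with mole ratio 0.481/0.092: pH = 2.89 + (+0.718)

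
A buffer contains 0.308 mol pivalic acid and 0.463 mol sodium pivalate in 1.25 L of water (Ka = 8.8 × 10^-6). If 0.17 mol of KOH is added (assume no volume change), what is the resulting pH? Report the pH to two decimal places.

OH- converts (CH3)3CCOOH to (CH3)3CCOO-: (CH3)3CCOOH → 0.138 mol, (CH3)3CCOO- → 0.633 mol.
pKa = −log(8.8 × 10^-6) = 5.056
Henderson–Hasselbalch with mole ratio 0.633/0.138: pH = 5.056 + (+0.662)

pH = 5.72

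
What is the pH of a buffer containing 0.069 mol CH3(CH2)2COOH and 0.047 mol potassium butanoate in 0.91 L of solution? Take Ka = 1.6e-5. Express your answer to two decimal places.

pH = 4.63

pKa = −log(1.6 × 10^-5) = 4.796
pH = pKa + log([A⁻]/[HA]) = 4.796 + log(0.047/0.069)
pH = 4.796 + (-0.167) = 4.63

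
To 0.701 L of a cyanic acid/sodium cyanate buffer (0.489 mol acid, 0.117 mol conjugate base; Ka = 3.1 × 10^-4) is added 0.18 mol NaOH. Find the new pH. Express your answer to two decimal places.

pH = 3.49

OH- converts HOCN to OCN-: HOCN → 0.309 mol, OCN- → 0.297 mol.
pKa = −log(3.1 × 10^-4) = 3.509
pH = pKa + log([A⁻]/[HA]) = 3.509 + log(0.297/0.309) = 3.509 -0.017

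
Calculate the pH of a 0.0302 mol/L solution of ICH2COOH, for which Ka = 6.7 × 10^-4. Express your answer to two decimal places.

pH = 2.38

ICH2COOH ⇌ ICH2COO- + H+
From the ICE table, Ka = [H+]²/(0.0302 − [H+]) = 6.7 × 10^-4.
Here C₀/Ka ≈ 45.1, so the small-[H+] approximation fails. Use the quadratic:
[H+] = (−Ka + √(Ka² + 4·Ka·C₀))/2 = 4.18 × 10^-3 M
pH = −log[H+] = −log(4.18 × 10^-3) = 2.38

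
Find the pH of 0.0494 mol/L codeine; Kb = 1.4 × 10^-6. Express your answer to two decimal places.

pH = 10.42

C18H21NO3 + H2O ⇌ C18H22NO3+ + OH-
From the ICE table, Kb = [OH-]²/(0.0494 − [OH-]) = 1.4 × 10^-6.
Neglecting [OH-] in the denominator: [OH-] = √(1.4 × 10^-6 × 0.0494) = 2.63 × 10^-4 M
pOH = −log(2.63 × 10^-4) = 3.58; pH = 14.00 − 3.58 = 10.42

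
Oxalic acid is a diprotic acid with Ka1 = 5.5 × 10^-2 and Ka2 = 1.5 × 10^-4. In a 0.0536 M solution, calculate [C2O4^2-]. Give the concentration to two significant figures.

First ionization gives [H+] ≈ [HC2O4-] = 3.34 × 10^-2 M.
Second step: Ka2 = [H+][C2O4^2-]/[HC2O4-] ≈ [C2O4^2-] (since [H+] ≈ [HC2O4-]).
So [C2O4^2-] ≈ Ka2.

1.5 × 10^-4 M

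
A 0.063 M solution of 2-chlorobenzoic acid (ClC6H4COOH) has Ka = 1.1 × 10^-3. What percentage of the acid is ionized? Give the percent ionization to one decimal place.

ClC6H4COOH ⇌ ClC6H4COO- + H+; let x = [H+] at equilibrium.
Solve x² + 0.0011x − 6.93e-05 = 0 → x = 7.79 × 10^-3 M
Fraction ionized = 7.79 × 10^-3 / 0.063 = 0.1237 → 12.4%

12.4%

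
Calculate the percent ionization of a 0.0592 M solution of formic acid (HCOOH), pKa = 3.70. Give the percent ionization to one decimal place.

HCOOH ⇌ HCOO- + H+; let x = [H+] at equilibrium.
Ka = 10^(−3.70) = 2.00 × 10^-4
Ka = x²/(C₀ − x); solving the quadratic gives x = 3.34 × 10^-3 M.
Fraction ionized = 3.34 × 10^-3 / 0.0592 = 0.0564 → 5.6%

5.6%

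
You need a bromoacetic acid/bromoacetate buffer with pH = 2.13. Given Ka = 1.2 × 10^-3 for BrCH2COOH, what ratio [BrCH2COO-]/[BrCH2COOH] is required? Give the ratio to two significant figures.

pKa = -log(1.2 × 10^-3) = 2.921
pH = pKa + log(r) ⇒ log(r) = 2.13 − 2.921 = -0.791
r = [BrCH2COO-]/[BrCH2COOH] = 10^(-0.791) = 0.162

ratio = 0.16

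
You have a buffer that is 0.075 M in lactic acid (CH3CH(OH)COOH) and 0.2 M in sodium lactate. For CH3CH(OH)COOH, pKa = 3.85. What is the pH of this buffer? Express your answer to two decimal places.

pH = 4.28

Henderson–Hasselbalch: pH = pKa + log([CH3CH(OH)COO-]/[CH3CH(OH)COOH]) = 3.85 + log(0.2/0.075)
pH = 3.85 + (+0.426) = 4.28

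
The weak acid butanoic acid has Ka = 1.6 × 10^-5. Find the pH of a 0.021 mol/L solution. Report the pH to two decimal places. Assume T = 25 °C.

pH = 3.24

CH3(CH2)2COOH ⇌ CH3(CH2)2COO- + H+
From the ICE table, Ka = [H+]²/(0.021 − [H+]) = 1.6 × 10^-5.
Assume [H+] ≪ 0.021: [H+] ≈ √(1.6 × 10^-5 × 0.021) = 5.80 × 10^-4 M
pH = −log(5.80 × 10^-4) = 3.24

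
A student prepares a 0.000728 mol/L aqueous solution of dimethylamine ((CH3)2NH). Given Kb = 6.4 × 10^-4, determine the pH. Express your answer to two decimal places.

(CH3)2NH + H2O ⇌ (CH3)2NH2+ + OH-
Kb = x²/(0.000728 − x) = 6.4 × 10^-4
The 5% rule fails; solving x² + Kb·x − Kb·C₀ = 0 exactly:
x = (−Kb + √(Kb² + 4·Kb·C₀))/2 = 4.34 × 10^-4 M
pOH = 3.36, so pH = 14.00 − pOH = 10.64

pH = 10.64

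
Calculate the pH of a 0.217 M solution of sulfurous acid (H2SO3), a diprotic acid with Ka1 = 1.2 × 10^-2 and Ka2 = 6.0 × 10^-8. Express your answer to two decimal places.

pH = 1.34

Since Ka1 ≫ Ka2, the first ionization dominates [H+].
Ka1 = x²/(0.217 − x) = 1.2 × 10^-2
Solving the quadratic: x = (−Ka1 + √(Ka1² + 4·Ka1·C₀))/2 = 4.54 × 10^-2 M
pH = −log(4.54 × 10^-2) = 1.34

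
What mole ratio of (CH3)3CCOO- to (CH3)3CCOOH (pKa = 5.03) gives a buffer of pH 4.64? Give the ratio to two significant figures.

ratio = 0.41

pH = pKa + log(r) ⇒ log(r) = 4.64 − 5.03 = -0.39
r = [(CH3)3CCOO-]/[(CH3)3CCOOH] = 10^(-0.39) = 0.407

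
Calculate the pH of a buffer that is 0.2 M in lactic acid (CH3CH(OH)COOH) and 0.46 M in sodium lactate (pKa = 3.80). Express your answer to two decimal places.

pH = 4.16

Using pH = pKa + log([base]/[acid]) with [base]/[acid] = 0.46/0.2:
pH = 3.80 + (+0.362) = 4.16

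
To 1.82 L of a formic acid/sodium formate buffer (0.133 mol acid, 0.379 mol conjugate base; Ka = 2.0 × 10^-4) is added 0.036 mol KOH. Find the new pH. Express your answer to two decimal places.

After neutralization: n(HCOOH) = 0.097 mol, n(HCOO-) = 0.415 mol.
pKa = −log(2.0 × 10^-4) = 3.699
pH = pKa + log([A⁻]/[HA]) = 3.699 + log(0.415/0.097) = 3.699 +0.631

pH = 4.33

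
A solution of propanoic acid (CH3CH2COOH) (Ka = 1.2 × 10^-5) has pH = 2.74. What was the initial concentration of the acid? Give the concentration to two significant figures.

C₀ = 2.8 × 10^-1 M

[H+] = 10^(-2.74) = 1.82 × 10^-3 M = x
Ka = x²/(C₀ − x) ⇒ C₀ = x + x²/Ka
C₀ = 1.82 × 10^-3 + (1.82 × 10^-3)²/(1.2 × 10^-5) = 2.78 × 10^-1 M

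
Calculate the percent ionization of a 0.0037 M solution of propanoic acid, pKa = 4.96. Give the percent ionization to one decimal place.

CH3CH2COOH ⇌ CH3CH2COO- + H+; let x = [H+] at equilibrium.
Ka = 10^(−4.96) = 1.10 × 10^-5
Solve x² + 1.1e-05x − 4.07e-08 = 0 → x = 1.96 × 10^-4 M
Fraction ionized = 1.96 × 10^-4 / 0.0037 = 0.0530 → 5.3%

5.3%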